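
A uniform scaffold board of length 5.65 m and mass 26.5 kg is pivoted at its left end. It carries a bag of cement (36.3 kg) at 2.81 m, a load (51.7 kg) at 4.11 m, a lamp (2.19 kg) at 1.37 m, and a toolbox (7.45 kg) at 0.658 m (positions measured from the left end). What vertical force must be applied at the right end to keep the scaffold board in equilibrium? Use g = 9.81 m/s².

Choose the left end as the axis so the unknown pivot reaction has zero arm there.
Beam weight: 26.5 × 9.81 = 260 N down at 2.825 m → arm 2.825 m, τ = 260 × 2.825 = 734.5 N·m clockwise.
Bag of cement: 36.3 × 9.81 = 356.1 N down at 2.81 m → arm 2.81 m, τ = 356.1 × 2.81 = 1001 N·m clockwise.
Load: 51.7 × 9.81 = 507.2 N down at 4.11 m → arm 4.11 m, τ = 507.2 × 4.11 = 2085 N·m clockwise.
Lamp: 2.19 × 9.81 = 21.48 N down at 1.37 m → arm 1.37 m, τ = 21.48 × 1.37 = 29.43 N·m clockwise.
Toolbox: 7.45 × 9.81 = 73.08 N down at 0.658 m → arm 0.658 m, τ = 73.08 × 0.658 = 48.09 N·m clockwise.
Net moment of the loads = 3898 N·m clockwise.
The upward force F acts at the right end, arm 5.65 m, giving F × 5.65 counterclockwise.
Setting net torque to zero: F × 5.65 = 3898 → F = 3898 / 5.65 = 690 N.

F ≈ 690 N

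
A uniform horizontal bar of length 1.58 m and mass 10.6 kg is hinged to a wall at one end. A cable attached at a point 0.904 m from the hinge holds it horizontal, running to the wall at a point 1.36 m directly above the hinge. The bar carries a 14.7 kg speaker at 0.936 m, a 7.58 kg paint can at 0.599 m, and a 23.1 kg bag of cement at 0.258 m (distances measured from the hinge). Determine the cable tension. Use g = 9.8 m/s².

Take moments about the hinge.
Beam weight: 10.6 × 9.8 = 103.9 N down at 0.79 m → arm 0.79 m, τ = 103.9 × 0.79 = 82.08 N·m clockwise.
Speaker: 14.7 × 9.8 = 144.1 N down at 0.936 m → arm 0.936 m, τ = 144.1 × 0.936 = 134.9 N·m clockwise.
Paint can: 7.58 × 9.8 = 74.28 N down at 0.599 m → arm 0.599 m, τ = 74.28 × 0.599 = 44.49 N·m clockwise.
Bag of cement: 23.1 × 9.8 = 226.4 N down at 0.258 m → arm 0.258 m, τ = 226.4 × 0.258 = 58.41 N·m clockwise.
Total clockwise load moment = 319.9 N·m.
The cable tension T acts at 0.904 m; only its component perpendicular to the bar, T sinθ, produces torque. sinθ = h/√(h²+d²) = 1.36/√(1.36²+0.904²) = 0.8328.
Setting net torque to zero: T × 0.904 × 0.8328 = 319.9 → T = 319.9 / 0.7529 = 425 N.

T ≈ 425 N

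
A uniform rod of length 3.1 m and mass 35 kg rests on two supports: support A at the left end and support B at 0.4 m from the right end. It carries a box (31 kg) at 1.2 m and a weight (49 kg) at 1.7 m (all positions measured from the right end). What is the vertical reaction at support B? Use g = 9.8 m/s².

R_B ≈ 660 N

Taking torques about support A:
Beam weight: 35 × 9.8 = 343 N down at 1.55 m → arm 1.55 m, τ = 343 × 1.55 = 531.6 N·m clockwise.
Box: 31 × 9.8 = 303.8 N down at 1.2 m → arm 1.9 m, τ = 303.8 × 1.9 = 577.2 N·m clockwise.
Weight: 49 × 9.8 = 480.2 N down at 1.7 m → arm 1.4 m, τ = 480.2 × 1.4 = 672.3 N·m clockwise.
Net load moment about support A = 1781 N·m clockwise.
Reaction R at support B is upward at 0.4 m, arm 2.7 m → moment R × 2.7 counterclockwise.
Setting net torque to zero: R × 2.7 = 1781 → R = 660 N.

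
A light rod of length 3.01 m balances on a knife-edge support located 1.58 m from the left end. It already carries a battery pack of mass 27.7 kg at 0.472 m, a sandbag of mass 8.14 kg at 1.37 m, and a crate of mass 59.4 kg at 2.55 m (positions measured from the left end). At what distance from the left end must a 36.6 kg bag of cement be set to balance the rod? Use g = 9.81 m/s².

Sum moments about the knife-edge support (at 1.58 m from the left end) (the support reaction has zero arm there).
Battery pack: 27.7 × 9.81 = 271.7 N down at 0.472 m → arm 1.108 m, τ = 271.7 × 1.108 = 301 N·m counterclockwise.
Sandbag: 8.14 × 9.81 = 79.85 N down at 1.37 m → arm 0.21 m, τ = 79.85 × 0.21 = 16.77 N·m counterclockwise.
Crate: 59.4 × 9.81 = 582.7 N down at 2.55 m → arm 0.97 m, τ = 582.7 × 0.97 = 565.2 N·m clockwise.
Net moment of existing loads = 247.4 N·m clockwise.
The bag of cement weighs 36.6 × 9.81 = 359 N and must supply an equal counterclockwise moment, so its lever arm about the knife-edge support is 247.4 / 359 = 0.689 m.
That puts it at 1.58 − 0.689 = 0.891 m from the left end.

x ≈ 0.891 m from the left end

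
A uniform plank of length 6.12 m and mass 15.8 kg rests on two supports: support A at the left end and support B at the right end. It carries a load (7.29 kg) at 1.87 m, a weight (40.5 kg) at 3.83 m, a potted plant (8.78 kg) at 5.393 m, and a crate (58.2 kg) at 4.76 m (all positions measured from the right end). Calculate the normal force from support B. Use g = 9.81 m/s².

R_B ≈ 413 N

Sum moments about support A (its reaction then has zero moment arm).
Beam weight: 15.8 × 9.81 = 155 N down at 3.06 m → arm 3.06 m, τ = 155 × 3.06 = 474.3 N·m clockwise.
Load: 7.29 × 9.81 = 71.51 N down at 1.87 m → arm 4.25 m, τ = 71.51 × 4.25 = 303.9 N·m clockwise.
Weight: 40.5 × 9.81 = 397.3 N down at 3.83 m → arm 2.29 m, τ = 397.3 × 2.29 = 909.8 N·m clockwise.
Potted plant: 8.78 × 9.81 = 86.13 N down at 5.393 m → arm 0.727 m, τ = 86.13 × 0.727 = 62.62 N·m clockwise.
Crate: 58.2 × 9.81 = 570.9 N down at 4.76 m → arm 1.36 m, τ = 570.9 × 1.36 = 776.4 N·m clockwise.
Net load moment about support A = 2527 N·m clockwise.
Reaction R at support B is upward at 0 m, arm 6.12 m → moment R × 6.12 counterclockwise.
Στ = 0 ⇒ R × 6.12 = 2527 ⇒ R = 413 N.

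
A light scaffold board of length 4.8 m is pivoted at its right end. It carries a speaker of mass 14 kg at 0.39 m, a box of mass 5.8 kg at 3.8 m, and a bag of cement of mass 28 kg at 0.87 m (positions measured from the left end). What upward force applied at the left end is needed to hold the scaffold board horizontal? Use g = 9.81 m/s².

Take moments about the right end.
Speaker: 14 × 9.81 = 137.3 N down at 0.39 m → arm 4.41 m, τ = 137.3 × 4.41 = 605.5 N·m counterclockwise.
Box: 5.8 × 9.81 = 56.9 N down at 3.8 m → arm 1 m, τ = 56.9 × 1 = 56.9 N·m counterclockwise.
Bag of cement: 28 × 9.81 = 274.7 N down at 0.87 m → arm 3.93 m, τ = 274.7 × 3.93 = 1080 N·m counterclockwise.
Net moment of the loads = 1742 N·m counterclockwise.
The upward force F acts at the left end, arm 4.8 m, giving F × 4.8 clockwise.
Setting net torque to zero: F × 4.8 = 1742 → F = 1742 / 4.8 = 363 N.

F ≈ 363 N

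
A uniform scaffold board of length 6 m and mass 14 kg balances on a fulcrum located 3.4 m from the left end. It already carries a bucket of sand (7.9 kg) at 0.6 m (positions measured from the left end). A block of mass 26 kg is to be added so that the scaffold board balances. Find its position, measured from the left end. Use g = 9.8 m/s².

x ≈ 4.47 m from the left end

Taking torques about the fulcrum (at 3.4 m from the left end):
Beam weight: 14 × 9.8 = 137.2 N down at 3 m → arm 0.4 m, τ = 137.2 × 0.4 = 54.88 N·m counterclockwise.
Bucket of sand: 7.9 × 9.8 = 77.42 N down at 0.6 m → arm 2.8 m, τ = 77.42 × 2.8 = 216.8 N·m counterclockwise.
Net moment of existing loads = 271.7 N·m counterclockwise.
The block weighs 26 × 9.8 = 254.8 N and must supply an equal clockwise moment, so its lever arm about the fulcrum is 271.7 / 254.8 = 1.07 m.
That puts it at 3.4 + 1.07 = 4.47 m from the left end.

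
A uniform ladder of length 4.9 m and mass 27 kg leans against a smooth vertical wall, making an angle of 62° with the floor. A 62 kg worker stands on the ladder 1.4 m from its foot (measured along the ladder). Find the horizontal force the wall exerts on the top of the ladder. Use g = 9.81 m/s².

N_wall ≈ 163 N

Take moments about the foot of the ladder.
Ladder weight 27×9.81 = 264.9 N acts at 2.45 m along the ladder; its horizontal arm is 2.45·cos62° = 1.15 m → τ = 304.6 N·m clockwise.
Worker: 62×9.81 = 608.2 N at 1.4 m → arm 0.6573 m → τ = 399.8 N·m clockwise.
Wall normal N acts horizontally at the top; its moment arm is the height L sinθ = 4.9·sin62° = 4.326 m, counterclockwise.
Balancing moments: N × 4.326 = 704.4, giving N = 163 N.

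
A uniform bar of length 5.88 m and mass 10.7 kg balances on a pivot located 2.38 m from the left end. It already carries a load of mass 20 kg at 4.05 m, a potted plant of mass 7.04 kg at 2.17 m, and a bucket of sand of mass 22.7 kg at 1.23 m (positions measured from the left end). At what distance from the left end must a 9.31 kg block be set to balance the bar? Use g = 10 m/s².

Choose the pivot (at 2.38 m from the left end) as the axis so the support reaction has zero arm there.
Beam weight: 10.7 × 10 = 107 N down at 2.94 m → arm 0.56 m, τ = 107 × 0.56 = 59.92 N·m clockwise.
Load: 20 × 10 = 200 N down at 4.05 m → arm 1.67 m, τ = 200 × 1.67 = 334 N·m clockwise.
Potted plant: 7.04 × 10 = 70.4 N down at 2.17 m → arm 0.21 m, τ = 70.4 × 0.21 = 14.78 N·m counterclockwise.
Bucket of sand: 22.7 × 10 = 227 N down at 1.23 m → arm 1.15 m, τ = 227 × 1.15 = 261 N·m counterclockwise.
Net moment of existing loads = 118.1 N·m clockwise.
The block weighs 9.31 × 10 = 93.1 N and must supply an equal counterclockwise moment, so its lever arm about the pivot is 118.1 / 93.1 = 1.27 m.
That puts it at 2.38 − 1.27 = 1.11 m from the left end.

x ≈ 1.11 m from the left end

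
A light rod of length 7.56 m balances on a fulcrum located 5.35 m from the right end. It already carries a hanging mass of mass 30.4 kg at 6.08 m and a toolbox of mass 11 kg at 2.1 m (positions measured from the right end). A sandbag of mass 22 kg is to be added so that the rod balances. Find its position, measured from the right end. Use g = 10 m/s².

About the fulcrum (at 5.35 m from the right end):
Hanging mass: 30.4 × 10 = 304 N down at 6.08 m → arm 0.73 m, τ = 304 × 0.73 = 221.9 N·m counterclockwise.
Toolbox: 11 × 10 = 110 N down at 2.1 m → arm 3.25 m, τ = 110 × 3.25 = 357.5 N·m clockwise.
Net moment of existing loads = 135.6 N·m clockwise.
The sandbag weighs 22 × 10 = 220 N and must supply an equal counterclockwise moment, so its lever arm about the fulcrum is 135.6 / 220 = 0.616 m.
That puts it at 5.35 + 0.616 = 5.97 m from the right end.

x ≈ 5.97 m from the right end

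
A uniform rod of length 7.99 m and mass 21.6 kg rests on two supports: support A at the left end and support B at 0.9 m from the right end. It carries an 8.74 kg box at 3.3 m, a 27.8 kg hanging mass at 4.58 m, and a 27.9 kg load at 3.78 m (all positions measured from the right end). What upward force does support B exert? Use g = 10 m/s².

R_B ≈ 479 N

Taking torques about support A:
Beam weight: 21.6 × 10 = 216 N down at 3.995 m → arm 3.995 m, τ = 216 × 3.995 = 862.9 N·m clockwise.
Box: 8.74 × 10 = 87.4 N down at 3.3 m → arm 4.69 m, τ = 87.4 × 4.69 = 409.9 N·m clockwise.
Hanging mass: 27.8 × 10 = 278 N down at 4.58 m → arm 3.41 m, τ = 278 × 3.41 = 948 N·m clockwise.
Load: 27.9 × 10 = 279 N down at 3.78 m → arm 4.21 m, τ = 279 × 4.21 = 1175 N·m clockwise.
Net load moment about support A = 3396 N·m clockwise.
Reaction R at support B is upward at 0.9 m, arm 7.09 m → moment R × 7.09 counterclockwise.
Setting net torque to zero: R × 7.09 = 3396 → R = 479 N.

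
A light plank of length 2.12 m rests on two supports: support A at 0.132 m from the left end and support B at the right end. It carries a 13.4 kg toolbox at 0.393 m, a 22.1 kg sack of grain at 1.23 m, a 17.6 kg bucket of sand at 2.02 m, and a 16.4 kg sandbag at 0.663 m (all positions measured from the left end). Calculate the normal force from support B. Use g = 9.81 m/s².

Take moments about support A.
Toolbox: 13.4 × 9.81 = 131.5 N down at 0.393 m → arm 0.261 m, τ = 131.5 × 0.261 = 34.32 N·m clockwise.
Sack of grain: 22.1 × 9.81 = 216.8 N down at 1.23 m → arm 1.098 m, τ = 216.8 × 1.098 = 238 N·m clockwise.
Bucket of sand: 17.6 × 9.81 = 172.7 N down at 2.02 m → arm 1.888 m, τ = 172.7 × 1.888 = 326.1 N·m clockwise.
Sandbag: 16.4 × 9.81 = 160.9 N down at 0.663 m → arm 0.531 m, τ = 160.9 × 0.531 = 85.44 N·m clockwise.
Net load moment about support A = 683.9 N·m clockwise.
Reaction R at support B is upward at 2.12 m, arm 1.988 m → moment R × 1.988 counterclockwise.
Balancing moments: R × 1.988 = 683.9, giving R = 344 N.

R_B ≈ 344 N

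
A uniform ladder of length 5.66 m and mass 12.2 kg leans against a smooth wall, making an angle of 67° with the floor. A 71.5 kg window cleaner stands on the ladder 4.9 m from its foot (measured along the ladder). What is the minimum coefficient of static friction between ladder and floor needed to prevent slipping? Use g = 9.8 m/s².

μ_min ≈ 0.345

Take moments about the foot of the ladder.
Ladder weight 12.2×9.8 = 119.6 N acts at 2.83 m along the ladder; its horizontal arm is 2.83·cos67° = 1.106 m → τ = 132.3 N·m clockwise.
Window cleaner: 71.5×9.8 = 700.7 N at 4.9 m → arm 1.915 m → τ = 1342 N·m clockwise.
Wall normal N acts horizontally at the top; its moment arm is the height L sinθ = 5.66·sin67° = 5.21 m, counterclockwise.
Balancing moments: N × 5.21 = 1474, giving N = 282.9 N.
ΣFx = 0 ⇒ f = N_wall = 282.9 N. ΣFy = 0 ⇒ N_floor = 820.3 N.
μ_min = f / N_floor = 282.9 / 820.3 = 0.345.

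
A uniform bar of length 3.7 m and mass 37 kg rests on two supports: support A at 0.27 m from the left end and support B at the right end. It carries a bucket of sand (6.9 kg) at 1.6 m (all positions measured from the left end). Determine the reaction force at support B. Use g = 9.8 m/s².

Choose support A as the axis so its reaction then has zero moment arm.
Beam weight: 37 × 9.8 = 362.6 N down at 1.85 m → arm 1.58 m, τ = 362.6 × 1.58 = 572.9 N·m clockwise.
Bucket of sand: 6.9 × 9.8 = 67.62 N down at 1.6 m → arm 1.33 m, τ = 67.62 × 1.33 = 89.93 N·m clockwise.
Net load moment about support A = 662.8 N·m clockwise.
Reaction R at support B is upward at 3.7 m, arm 3.43 m → moment R × 3.43 counterclockwise.
Setting net torque to zero: R × 3.43 = 662.8 → R = 193 N.

R_B ≈ 193 N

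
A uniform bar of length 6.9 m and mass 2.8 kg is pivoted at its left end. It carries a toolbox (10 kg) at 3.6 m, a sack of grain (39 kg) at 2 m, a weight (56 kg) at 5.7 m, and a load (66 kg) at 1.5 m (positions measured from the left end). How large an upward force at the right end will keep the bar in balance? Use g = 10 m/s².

About the left end:
Beam weight: 2.8 × 10 = 28 N down at 3.45 m → arm 3.45 m, τ = 28 × 3.45 = 96.6 N·m clockwise.
Toolbox: 10 × 10 = 100 N down at 3.6 m → arm 3.6 m, τ = 100 × 3.6 = 360 N·m clockwise.
Sack of grain: 39 × 10 = 390 N down at 2 m → arm 2 m, τ = 390 × 2 = 780 N·m clockwise.
Weight: 56 × 10 = 560 N down at 5.7 m → arm 5.7 m, τ = 560 × 5.7 = 3192 N·m clockwise.
Load: 66 × 10 = 660 N down at 1.5 m → arm 1.5 m, τ = 660 × 1.5 = 990 N·m clockwise.
Net moment of the loads = 5419 N·m clockwise.
The upward force F acts at the right end, arm 6.9 m, giving F × 6.9 counterclockwise.
Setting net torque to zero: F × 6.9 = 5419 → F = 5419 / 6.9 = 785 N.

F ≈ 785 N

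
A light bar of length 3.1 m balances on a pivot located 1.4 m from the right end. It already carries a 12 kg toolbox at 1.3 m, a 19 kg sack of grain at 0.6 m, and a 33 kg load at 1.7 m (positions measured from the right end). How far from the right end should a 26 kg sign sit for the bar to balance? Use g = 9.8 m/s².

Choose the pivot (at 1.4 m from the right end) as the axis so the support reaction has zero arm there.
Toolbox: 12 × 9.8 = 117.6 N down at 1.3 m → arm 0.1 m, τ = 117.6 × 0.1 = 11.76 N·m clockwise.
Sack of grain: 19 × 9.8 = 186.2 N down at 0.6 m → arm 0.8 m, τ = 186.2 × 0.8 = 149 N·m clockwise.
Load: 33 × 9.8 = 323.4 N down at 1.7 m → arm 0.3 m, τ = 323.4 × 0.3 = 97.02 N·m counterclockwise.
Net moment of existing loads = 63.74 N·m clockwise.
The sign weighs 26 × 9.8 = 254.8 N and must supply an equal counterclockwise moment, so its lever arm about the pivot is 63.74 / 254.8 = 0.25 m.
That puts it at 1.4 + 0.25 = 1.65 m from the right end.

x ≈ 1.65 m from the right end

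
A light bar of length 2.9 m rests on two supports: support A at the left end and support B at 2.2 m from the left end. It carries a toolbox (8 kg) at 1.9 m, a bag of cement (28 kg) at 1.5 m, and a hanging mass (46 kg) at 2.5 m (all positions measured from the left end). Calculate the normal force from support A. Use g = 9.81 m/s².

R_A ≈ 36.6 N

Sum moments about support B (its reaction then has zero moment arm).
Toolbox: 8 × 9.81 = 78.48 N down at 1.9 m → arm 0.3 m, τ = 78.48 × 0.3 = 23.54 N·m counterclockwise.
Bag of cement: 28 × 9.81 = 274.7 N down at 1.5 m → arm 0.7 m, τ = 274.7 × 0.7 = 192.3 N·m counterclockwise.
Hanging mass: 46 × 9.81 = 451.3 N down at 2.5 m → arm 0.3 m, τ = 451.3 × 0.3 = 135.4 N·m clockwise.
Net load moment about support B = 80.44 N·m counterclockwise.
Reaction R at support A is upward at 0 m, arm 2.2 m → moment R × 2.2 clockwise.
Balancing moments: R × 2.2 = 80.44, giving R = 36.6 N.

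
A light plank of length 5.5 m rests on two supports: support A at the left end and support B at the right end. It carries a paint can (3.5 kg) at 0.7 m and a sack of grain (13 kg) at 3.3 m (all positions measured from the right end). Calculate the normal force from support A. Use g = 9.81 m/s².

R_A ≈ 80.9 N

Sum moments about support B (its reaction then has zero moment arm).
Paint can: 3.5 × 9.81 = 34.34 N down at 0.7 m → arm 0.7 m, τ = 34.34 × 0.7 = 24.04 N·m counterclockwise.
Sack of grain: 13 × 9.81 = 127.5 N down at 3.3 m → arm 3.3 m, τ = 127.5 × 3.3 = 420.8 N·m counterclockwise.
Net load moment about support B = 444.8 N·m counterclockwise.
Reaction R at support A is upward at 5.5 m, arm 5.5 m → moment R × 5.5 clockwise.
Στ = 0 ⇒ R × 5.5 = 444.8 ⇒ R = 80.9 N.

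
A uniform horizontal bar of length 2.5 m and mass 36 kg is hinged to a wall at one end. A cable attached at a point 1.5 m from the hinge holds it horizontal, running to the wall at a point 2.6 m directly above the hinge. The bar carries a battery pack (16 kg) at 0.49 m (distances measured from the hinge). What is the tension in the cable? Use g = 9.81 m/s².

Sum moments about the hinge (the unknown hinge reaction has zero arm there).
Beam weight: 36 × 9.81 = 353.2 N down at 1.25 m → arm 1.25 m, τ = 353.2 × 1.25 = 441.5 N·m clockwise.
Battery pack: 16 × 9.81 = 157 N down at 0.49 m → arm 0.49 m, τ = 157 × 0.49 = 76.93 N·m clockwise.
Total clockwise load moment = 518.4 N·m.
The cable tension T acts at 1.5 m; only its component perpendicular to the bar, T sinθ, produces torque. sinθ = h/√(h²+d²) = 2.6/√(2.6²+1.5²) = 0.8662.
Balancing moments: T × 1.5 × 0.8662 = 518.4, giving T = 518.4 / 1.299 = 399 N.

T ≈ 399 N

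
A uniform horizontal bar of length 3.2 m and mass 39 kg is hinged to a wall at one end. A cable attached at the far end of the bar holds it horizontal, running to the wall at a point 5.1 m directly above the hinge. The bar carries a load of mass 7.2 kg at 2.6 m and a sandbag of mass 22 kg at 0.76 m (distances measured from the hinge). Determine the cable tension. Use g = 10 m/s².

T ≈ 361 N

Taking torques about the hinge:
Beam weight: 39 × 10 = 390 N down at 1.6 m → arm 1.6 m, τ = 390 × 1.6 = 624 N·m clockwise.
Load: 7.2 × 10 = 72 N down at 2.6 m → arm 2.6 m, τ = 72 × 2.6 = 187.2 N·m clockwise.
Sandbag: 22 × 10 = 220 N down at 0.76 m → arm 0.76 m, τ = 220 × 0.76 = 167.2 N·m clockwise.
Total clockwise load moment = 978.4 N·m.
The cable tension T acts at 3.2 m; only its component perpendicular to the bar, T sinθ, produces torque. sinθ = h/√(h²+d²) = 5.1/√(5.1²+3.2²) = 0.8471.
For rotational equilibrium, T × 3.2 × 0.8471 = 978.4, so T = 978.4 / 2.711 = 361 N.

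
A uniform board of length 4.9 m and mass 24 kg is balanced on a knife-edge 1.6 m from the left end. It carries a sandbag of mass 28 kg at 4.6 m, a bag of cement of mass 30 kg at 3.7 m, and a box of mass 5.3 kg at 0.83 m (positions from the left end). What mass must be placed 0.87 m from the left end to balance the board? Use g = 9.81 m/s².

m ≈ 224 kg

Taking torques about the knife-edge (at 1.6 m from the left end):
Beam weight: 24 × 9.81 = 235.4 N down at 2.45 m → arm 0.85 m, τ = 235.4 × 0.85 = 200.1 N·m clockwise.
Sandbag: 28 × 9.81 = 274.7 N down at 4.6 m → arm 3 m, τ = 274.7 × 3 = 824.1 N·m clockwise.
Bag of cement: 30 × 9.81 = 294.3 N down at 3.7 m → arm 2.1 m, τ = 294.3 × 2.1 = 618 N·m clockwise.
Box: 5.3 × 9.81 = 51.99 N down at 0.83 m → arm 0.77 m, τ = 51.99 × 0.77 = 40.03 N·m counterclockwise.
Net moment of known loads = 1602 N·m clockwise.
An unknown mass m at 0.87 m has arm 0.73 m; its moment is m·g·0.73 counterclockwise.
Balancing moments: m × 9.81 × 0.73 = 1602, giving m = 1602 / (9.81 × 0.73) = 224 kg.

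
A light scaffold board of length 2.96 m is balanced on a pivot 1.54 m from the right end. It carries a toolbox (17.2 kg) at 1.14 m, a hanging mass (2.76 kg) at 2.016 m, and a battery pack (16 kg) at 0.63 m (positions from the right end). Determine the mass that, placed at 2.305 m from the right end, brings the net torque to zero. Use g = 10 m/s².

Choose the pivot (at 1.54 m from the right end) as the axis so the support reaction has zero arm there.
Toolbox: 17.2 × 10 = 172 N down at 1.14 m → arm 0.4 m, τ = 172 × 0.4 = 68.8 N·m clockwise.
Hanging mass: 2.76 × 10 = 27.6 N down at 2.016 m → arm 0.476 m, τ = 27.6 × 0.476 = 13.14 N·m counterclockwise.
Battery pack: 16 × 10 = 160 N down at 0.63 m → arm 0.91 m, τ = 160 × 0.91 = 145.6 N·m clockwise.
Net moment of known loads = 201.3 N·m clockwise.
An unknown mass m at 2.305 m has arm 0.765 m; its moment is m·g·0.765 counterclockwise.
Setting net torque to zero: m × 10 × 0.765 = 201.3 → m = 201.3 / (10 × 0.765) = 26.3 kg.

m ≈ 26.3 kg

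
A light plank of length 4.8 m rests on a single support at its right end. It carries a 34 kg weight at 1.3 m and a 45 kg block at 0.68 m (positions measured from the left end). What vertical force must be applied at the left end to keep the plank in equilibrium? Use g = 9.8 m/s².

F ≈ 621 N

Choose the right end as the axis so the unknown pivot reaction has zero arm there.
Weight: 34 × 9.8 = 333.2 N down at 1.3 m → arm 3.5 m, τ = 333.2 × 3.5 = 1166 N·m counterclockwise.
Block: 45 × 9.8 = 441 N down at 0.68 m → arm 4.12 m, τ = 441 × 4.12 = 1817 N·m counterclockwise.
Net moment of the loads = 2983 N·m counterclockwise.
The upward force F acts at the left end, arm 4.8 m, giving F × 4.8 clockwise.
Setting net torque to zero: F × 4.8 = 2983 → F = 2983 / 4.8 = 621 N.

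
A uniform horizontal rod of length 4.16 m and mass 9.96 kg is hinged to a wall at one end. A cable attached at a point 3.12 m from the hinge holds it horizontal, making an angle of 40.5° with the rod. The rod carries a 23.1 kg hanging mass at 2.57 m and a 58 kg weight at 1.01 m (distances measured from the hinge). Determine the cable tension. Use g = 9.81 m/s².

Taking torques about the hinge:
Beam weight: 9.96 × 9.81 = 97.71 N down at 2.08 m → arm 2.08 m, τ = 97.71 × 2.08 = 203.2 N·m clockwise.
Hanging mass: 23.1 × 9.81 = 226.6 N down at 2.57 m → arm 2.57 m, τ = 226.6 × 2.57 = 582.4 N·m clockwise.
Weight: 58 × 9.81 = 569 N down at 1.01 m → arm 1.01 m, τ = 569 × 1.01 = 574.7 N·m clockwise.
Total clockwise load moment = 1360 N·m.
The cable tension T acts at 3.12 m; only its component perpendicular to the rod, T sinθ, produces torque. sin 40.5° = 0.6494.
For rotational equilibrium, T × 3.12 × 0.6494 = 1360, so T = 1360 / 2.026 = 671 N.

T ≈ 671 N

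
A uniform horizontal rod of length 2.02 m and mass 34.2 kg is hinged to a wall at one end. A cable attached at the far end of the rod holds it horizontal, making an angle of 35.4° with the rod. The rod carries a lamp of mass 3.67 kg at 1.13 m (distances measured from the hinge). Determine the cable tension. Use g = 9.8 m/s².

Sum moments about the hinge (the unknown hinge reaction has zero arm there).
Beam weight: 34.2 × 9.8 = 335.2 N down at 1.01 m → arm 1.01 m, τ = 335.2 × 1.01 = 338.6 N·m clockwise.
Lamp: 3.67 × 9.8 = 35.97 N down at 1.13 m → arm 1.13 m, τ = 35.97 × 1.13 = 40.65 N·m clockwise.
Total clockwise load moment = 379.2 N·m.
The cable tension T acts at 2.02 m; only its component perpendicular to the rod, T sinθ, produces torque. sin 35.4° = 0.5793.
Στ = 0 ⇒ T × 2.02 × 0.5793 = 379.2 ⇒ T = 379.2 / 1.17 = 324 N.

T ≈ 324 N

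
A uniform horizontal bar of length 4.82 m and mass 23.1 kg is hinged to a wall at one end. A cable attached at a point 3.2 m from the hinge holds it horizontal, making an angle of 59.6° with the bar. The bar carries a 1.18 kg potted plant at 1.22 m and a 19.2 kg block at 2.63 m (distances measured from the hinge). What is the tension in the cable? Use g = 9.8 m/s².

Choose the hinge as the axis so the unknown hinge reaction has zero arm there.
Beam weight: 23.1 × 9.8 = 226.4 N down at 2.41 m → arm 2.41 m, τ = 226.4 × 2.41 = 545.6 N·m clockwise.
Potted plant: 1.18 × 9.8 = 11.56 N down at 1.22 m → arm 1.22 m, τ = 11.56 × 1.22 = 14.1 N·m clockwise.
Block: 19.2 × 9.8 = 188.2 N down at 2.63 m → arm 2.63 m, τ = 188.2 × 2.63 = 495 N·m clockwise.
Total clockwise load moment = 1055 N·m.
The cable tension T acts at 3.2 m; only its component perpendicular to the bar, T sinθ, produces torque. sin 59.6° = 0.8625.
Balancing moments: T × 3.2 × 0.8625 = 1055, giving T = 1055 / 2.76 = 382 N.

T ≈ 382 N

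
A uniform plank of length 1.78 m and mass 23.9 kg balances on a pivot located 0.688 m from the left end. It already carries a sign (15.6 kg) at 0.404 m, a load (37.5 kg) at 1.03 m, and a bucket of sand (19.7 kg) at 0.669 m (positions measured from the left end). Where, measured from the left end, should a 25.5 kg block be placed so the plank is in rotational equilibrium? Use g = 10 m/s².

Sum moments about the pivot (at 0.688 m from the left end) (the support reaction has zero arm there).
Beam weight: 23.9 × 10 = 239 N down at 0.89 m → arm 0.202 m, τ = 239 × 0.202 = 48.28 N·m clockwise.
Sign: 15.6 × 10 = 156 N down at 0.404 m → arm 0.284 m, τ = 156 × 0.284 = 44.3 N·m counterclockwise.
Load: 37.5 × 10 = 375 N down at 1.03 m → arm 0.342 m, τ = 375 × 0.342 = 128.2 N·m clockwise.
Bucket of sand: 19.7 × 10 = 197 N down at 0.669 m → arm 0.019 m, τ = 197 × 0.019 = 3.743 N·m counterclockwise.
Net moment of existing loads = 128.4 N·m clockwise.
The block weighs 25.5 × 10 = 255 N and must supply an equal counterclockwise moment, so its lever arm about the pivot is 128.4 / 255 = 0.504 m.
That puts it at 0.688 − 0.504 = 0.184 m from the left end.

x ≈ 0.184 m from the left end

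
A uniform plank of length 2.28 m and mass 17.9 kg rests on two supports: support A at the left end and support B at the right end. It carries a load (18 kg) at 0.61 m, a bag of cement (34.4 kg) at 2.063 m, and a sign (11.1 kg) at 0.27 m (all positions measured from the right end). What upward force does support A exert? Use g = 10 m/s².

R_A ≈ 462 N

Take moments about support B.
Beam weight: 17.9 × 10 = 179 N down at 1.14 m → arm 1.14 m, τ = 179 × 1.14 = 204.1 N·m counterclockwise.
Load: 18 × 10 = 180 N down at 0.61 m → arm 0.61 m, τ = 180 × 0.61 = 109.8 N·m counterclockwise.
Bag of cement: 34.4 × 10 = 344 N down at 2.063 m → arm 2.063 m, τ = 344 × 2.063 = 709.7 N·m counterclockwise.
Sign: 11.1 × 10 = 111 N down at 0.27 m → arm 0.27 m, τ = 111 × 0.27 = 29.97 N·m counterclockwise.
Net load moment about support B = 1054 N·m counterclockwise.
Reaction R at support A is upward at 2.28 m, arm 2.28 m → moment R × 2.28 clockwise.
Στ = 0 ⇒ R × 2.28 = 1054 ⇒ R = 462 N.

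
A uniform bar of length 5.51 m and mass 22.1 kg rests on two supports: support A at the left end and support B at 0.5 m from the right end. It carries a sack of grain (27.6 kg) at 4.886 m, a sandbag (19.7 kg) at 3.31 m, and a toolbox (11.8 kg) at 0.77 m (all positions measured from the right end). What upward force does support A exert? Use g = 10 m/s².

Take moments about support B.
Beam weight: 22.1 × 10 = 221 N down at 2.755 m → arm 2.255 m, τ = 221 × 2.255 = 498.4 N·m counterclockwise.
Sack of grain: 27.6 × 10 = 276 N down at 4.886 m → arm 4.386 m, τ = 276 × 4.386 = 1211 N·m counterclockwise.
Sandbag: 19.7 × 10 = 197 N down at 3.31 m → arm 2.81 m, τ = 197 × 2.81 = 553.6 N·m counterclockwise.
Toolbox: 11.8 × 10 = 118 N down at 0.77 m → arm 0.27 m, τ = 118 × 0.27 = 31.86 N·m counterclockwise.
Net load moment about support B = 2295 N·m counterclockwise.
Reaction R at support A is upward at 5.51 m, arm 5.01 m → moment R × 5.01 clockwise.
Setting net torque to zero: R × 5.01 = 2295 → R = 458 N.

R_A ≈ 458 N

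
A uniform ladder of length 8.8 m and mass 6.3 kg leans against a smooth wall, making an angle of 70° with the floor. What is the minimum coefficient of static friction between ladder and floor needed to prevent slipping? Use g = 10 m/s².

Taking torques about the foot of the ladder:
Ladder weight 6.3×10 = 63 N acts at 4.4 m along the ladder; its horizontal arm is 4.4·cos70° = 1.505 m → τ = 94.81 N·m clockwise.
Wall normal N acts horizontally at the top; its moment arm is the height L sinθ = 8.8·sin70° = 8.269 m, counterclockwise.
Setting net torque to zero: N × 8.269 = 94.81 → N = 11.47 N.
ΣFx = 0 ⇒ f = N_wall = 11.47 N. ΣFy = 0 ⇒ N_floor = 63 N.
μ_min = f / N_floor = 11.47 / 63 = 0.182.

μ_min ≈ 0.182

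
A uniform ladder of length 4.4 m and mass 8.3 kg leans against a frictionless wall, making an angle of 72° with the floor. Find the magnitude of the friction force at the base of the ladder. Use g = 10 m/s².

Taking torques about the foot of the ladder:
Ladder weight 8.3×10 = 83 N acts at 2.2 m along the ladder; its horizontal arm is 2.2·cos72° = 0.6798 m → τ = 56.42 N·m clockwise.
Wall normal N acts horizontally at the top; its moment arm is the height L sinθ = 4.4·sin72° = 4.185 m, counterclockwise.
For rotational equilibrium, N × 4.185 = 56.42, so N = 13.5 N.
ΣFx = 0: friction at the foot balances the wall's push, so f = N_wall = 13.5 N.

f ≈ 13.5 N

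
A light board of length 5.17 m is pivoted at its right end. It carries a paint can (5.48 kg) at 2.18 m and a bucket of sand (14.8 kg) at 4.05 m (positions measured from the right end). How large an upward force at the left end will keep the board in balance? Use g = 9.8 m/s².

F ≈ 136 N

Sum moments about the right end (the unknown pivot reaction has zero arm there).
Paint can: 5.48 × 9.8 = 53.7 N down at 2.18 m → arm 2.18 m, τ = 53.7 × 2.18 = 117.1 N·m counterclockwise.
Bucket of sand: 14.8 × 9.8 = 145 N down at 4.05 m → arm 4.05 m, τ = 145 × 4.05 = 587.2 N·m counterclockwise.
Net moment of the loads = 704.3 N·m counterclockwise.
The upward force F acts at the left end, arm 5.17 m, giving F × 5.17 clockwise.
For rotational equilibrium, F × 5.17 = 704.3, so F = 704.3 / 5.17 = 136 N.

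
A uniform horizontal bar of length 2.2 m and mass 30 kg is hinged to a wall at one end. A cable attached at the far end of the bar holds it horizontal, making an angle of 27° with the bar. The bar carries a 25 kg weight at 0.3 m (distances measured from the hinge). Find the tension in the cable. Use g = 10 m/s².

Sum moments about the hinge (the unknown hinge reaction has zero arm there).
Beam weight: 30 × 10 = 300 N down at 1.1 m → arm 1.1 m, τ = 300 × 1.1 = 330 N·m clockwise.
Weight: 25 × 10 = 250 N down at 0.3 m → arm 0.3 m, τ = 250 × 0.3 = 75 N·m clockwise.
Total clockwise load moment = 405 N·m.
The cable tension T acts at 2.2 m; only its component perpendicular to the bar, T sinθ, produces torque. sin 27° = 0.454.
Στ = 0 ⇒ T × 2.2 × 0.454 = 405 ⇒ T = 405 / 0.9988 = 405 N.

T ≈ 405 N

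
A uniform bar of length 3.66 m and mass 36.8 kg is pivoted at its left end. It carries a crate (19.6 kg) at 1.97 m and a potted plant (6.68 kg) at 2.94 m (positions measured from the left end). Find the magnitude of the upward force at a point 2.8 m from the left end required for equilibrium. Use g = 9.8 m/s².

F ≈ 440 N

About the left end:
Beam weight: 36.8 × 9.8 = 360.6 N down at 1.83 m → arm 1.83 m, τ = 360.6 × 1.83 = 659.9 N·m clockwise.
Crate: 19.6 × 9.8 = 192.1 N down at 1.97 m → arm 1.97 m, τ = 192.1 × 1.97 = 378.4 N·m clockwise.
Potted plant: 6.68 × 9.8 = 65.46 N down at 2.94 m → arm 2.94 m, τ = 65.46 × 2.94 = 192.5 N·m clockwise.
Net moment of the loads = 1231 N·m clockwise.
The upward force F acts at a point 2.8 m from the left end, arm 2.8 m, giving F × 2.8 counterclockwise.
Balancing moments: F × 2.8 = 1231, giving F = 1231 / 2.8 = 440 N.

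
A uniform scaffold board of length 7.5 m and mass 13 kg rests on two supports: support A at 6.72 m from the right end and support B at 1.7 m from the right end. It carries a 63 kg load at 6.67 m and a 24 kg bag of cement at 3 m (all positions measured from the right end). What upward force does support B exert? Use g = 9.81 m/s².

R_B ≈ 256 N

Sum moments about support A (its reaction then has zero moment arm).
Beam weight: 13 × 9.81 = 127.5 N down at 3.75 m → arm 2.97 m, τ = 127.5 × 2.97 = 378.7 N·m clockwise.
Load: 63 × 9.81 = 618 N down at 6.67 m → arm 0.05 m, τ = 618 × 0.05 = 30.9 N·m clockwise.
Bag of cement: 24 × 9.81 = 235.4 N down at 3 m → arm 3.72 m, τ = 235.4 × 3.72 = 875.7 N·m clockwise.
Net load moment about support A = 1285 N·m clockwise.
Reaction R at support B is upward at 1.7 m, arm 5.02 m → moment R × 5.02 counterclockwise.
Setting net torque to zero: R × 5.02 = 1285 → R = 256 N.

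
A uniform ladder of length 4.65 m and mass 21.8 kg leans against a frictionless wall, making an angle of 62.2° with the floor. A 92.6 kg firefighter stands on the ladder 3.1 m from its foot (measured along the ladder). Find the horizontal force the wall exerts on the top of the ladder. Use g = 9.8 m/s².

N_wall ≈ 375 N

Taking torques about the foot of the ladder:
Ladder weight 21.8×9.8 = 213.6 N acts at 2.325 m along the ladder; its horizontal arm is 2.325·cos62.2° = 1.084 m → τ = 231.5 N·m clockwise.
Firefighter: 92.6×9.8 = 907.5 N at 3.1 m → arm 1.446 m → τ = 1312 N·m clockwise.
Wall normal N acts horizontally at the top; its moment arm is the height L sinθ = 4.65·sin62.2° = 4.113 m, counterclockwise.
Στ = 0 ⇒ N × 4.113 = 1544 ⇒ N = 375 N.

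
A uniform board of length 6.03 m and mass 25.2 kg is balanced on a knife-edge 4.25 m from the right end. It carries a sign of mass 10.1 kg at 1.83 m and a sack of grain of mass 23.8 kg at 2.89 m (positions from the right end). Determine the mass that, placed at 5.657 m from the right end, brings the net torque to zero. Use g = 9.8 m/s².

Sum moments about the knife-edge (at 4.25 m from the right end) (the support reaction has zero arm there).
Beam weight: 25.2 × 9.8 = 247 N down at 3.015 m → arm 1.235 m, τ = 247 × 1.235 = 305 N·m clockwise.
Sign: 10.1 × 9.8 = 98.98 N down at 1.83 m → arm 2.42 m, τ = 98.98 × 2.42 = 239.5 N·m clockwise.
Sack of grain: 23.8 × 9.8 = 233.2 N down at 2.89 m → arm 1.36 m, τ = 233.2 × 1.36 = 317.2 N·m clockwise.
Net moment of known loads = 861.7 N·m clockwise.
An unknown mass m at 5.657 m has arm 1.407 m; its moment is m·g·1.407 counterclockwise.
Balancing moments: m × 9.8 × 1.407 = 861.7, giving m = 861.7 / (9.8 × 1.407) = 62.5 kg.

m ≈ 62.5 kg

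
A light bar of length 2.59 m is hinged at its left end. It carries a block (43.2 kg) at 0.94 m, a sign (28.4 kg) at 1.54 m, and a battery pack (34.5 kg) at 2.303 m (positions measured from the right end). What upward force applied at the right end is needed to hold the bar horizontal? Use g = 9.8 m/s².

Take moments about the left end.
Block: 43.2 × 9.8 = 423.4 N down at 0.94 m → arm 1.65 m, τ = 423.4 × 1.65 = 698.6 N·m clockwise.
Sign: 28.4 × 9.8 = 278.3 N down at 1.54 m → arm 1.05 m, τ = 278.3 × 1.05 = 292.2 N·m clockwise.
Battery pack: 34.5 × 9.8 = 338.1 N down at 2.303 m → arm 0.287 m, τ = 338.1 × 0.287 = 97.03 N·m clockwise.
Net moment of the loads = 1088 N·m clockwise.
The upward force F acts at the right end, arm 2.59 m, giving F × 2.59 counterclockwise.
Στ = 0 ⇒ F × 2.59 = 1088 ⇒ F = 1088 / 2.59 = 420 N.

F ≈ 420 N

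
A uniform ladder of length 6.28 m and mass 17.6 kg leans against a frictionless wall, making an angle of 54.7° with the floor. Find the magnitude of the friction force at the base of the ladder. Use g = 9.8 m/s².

f ≈ 61.1 N

Taking torques about the foot of the ladder:
Ladder weight 17.6×9.8 = 172.5 N acts at 3.14 m along the ladder; its horizontal arm is 3.14·cos54.7° = 1.814 m → τ = 312.9 N·m clockwise.
Wall normal N acts horizontally at the top; its moment arm is the height L sinθ = 6.28·sin54.7° = 5.125 m, counterclockwise.
Balancing moments: N × 5.125 = 312.9, giving N = 61.1 N.
ΣFx = 0: friction at the foot balances the wall's push, so f = N_wall = 61.1 N.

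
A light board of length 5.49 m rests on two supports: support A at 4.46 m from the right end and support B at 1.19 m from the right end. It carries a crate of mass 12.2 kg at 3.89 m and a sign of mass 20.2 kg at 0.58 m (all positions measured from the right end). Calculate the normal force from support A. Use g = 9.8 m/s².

Taking torques about support B:
Crate: 12.2 × 9.8 = 119.6 N down at 3.89 m → arm 2.7 m, τ = 119.6 × 2.7 = 322.9 N·m counterclockwise.
Sign: 20.2 × 9.8 = 198 N down at 0.58 m → arm 0.61 m, τ = 198 × 0.61 = 120.8 N·m clockwise.
Net load moment about support B = 202.1 N·m counterclockwise.
Reaction R at support A is upward at 4.46 m, arm 3.27 m → moment R × 3.27 clockwise.
Στ = 0 ⇒ R × 3.27 = 202.1 ⇒ R = 61.8 N.

R_A ≈ 61.8 N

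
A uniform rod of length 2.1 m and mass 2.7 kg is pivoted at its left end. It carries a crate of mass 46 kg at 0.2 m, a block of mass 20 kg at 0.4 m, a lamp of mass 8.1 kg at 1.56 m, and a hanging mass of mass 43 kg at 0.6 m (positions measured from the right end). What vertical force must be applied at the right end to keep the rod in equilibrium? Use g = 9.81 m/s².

F ≈ 902 N

About the left end:
Beam weight: 2.7 × 9.81 = 26.49 N down at 1.05 m → arm 1.05 m, τ = 26.49 × 1.05 = 27.81 N·m clockwise.
Crate: 46 × 9.81 = 451.3 N down at 0.2 m → arm 1.9 m, τ = 451.3 × 1.9 = 857.5 N·m clockwise.
Block: 20 × 9.81 = 196.2 N down at 0.4 m → arm 1.7 m, τ = 196.2 × 1.7 = 333.5 N·m clockwise.
Lamp: 8.1 × 9.81 = 79.46 N down at 1.56 m → arm 0.54 m, τ = 79.46 × 0.54 = 42.91 N·m clockwise.
Hanging mass: 43 × 9.81 = 421.8 N down at 0.6 m → arm 1.5 m, τ = 421.8 × 1.5 = 632.7 N·m clockwise.
Net moment of the loads = 1894 N·m clockwise.
The upward force F acts at the right end, arm 2.1 m, giving F × 2.1 counterclockwise.
For rotational equilibrium, F × 2.1 = 1894, so F = 1894 / 2.1 = 902 N.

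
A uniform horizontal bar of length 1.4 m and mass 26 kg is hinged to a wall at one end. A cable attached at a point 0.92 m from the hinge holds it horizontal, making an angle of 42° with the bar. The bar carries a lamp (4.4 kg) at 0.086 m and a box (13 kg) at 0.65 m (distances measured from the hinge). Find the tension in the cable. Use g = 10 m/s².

Taking torques about the hinge:
Beam weight: 26 × 10 = 260 N down at 0.7 m → arm 0.7 m, τ = 260 × 0.7 = 182 N·m clockwise.
Lamp: 4.4 × 10 = 44 N down at 0.086 m → arm 0.086 m, τ = 44 × 0.086 = 3.784 N·m clockwise.
Box: 13 × 10 = 130 N down at 0.65 m → arm 0.65 m, τ = 130 × 0.65 = 84.5 N·m clockwise.
Total clockwise load moment = 270.3 N·m.
The cable tension T acts at 0.92 m; only its component perpendicular to the bar, T sinθ, produces torque. sin 42° = 0.6691.
Στ = 0 ⇒ T × 0.92 × 0.6691 = 270.3 ⇒ T = 270.3 / 0.6156 = 439 N.

T ≈ 439 N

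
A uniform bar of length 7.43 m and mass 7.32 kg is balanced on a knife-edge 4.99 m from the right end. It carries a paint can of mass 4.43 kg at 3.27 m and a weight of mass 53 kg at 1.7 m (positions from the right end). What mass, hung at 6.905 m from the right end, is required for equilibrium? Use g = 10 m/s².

Take moments about the knife-edge (at 4.99 m from the right end).
Beam weight: 7.32 × 10 = 73.2 N down at 3.715 m → arm 1.275 m, τ = 73.2 × 1.275 = 93.33 N·m clockwise.
Paint can: 4.43 × 10 = 44.3 N down at 3.27 m → arm 1.72 m, τ = 44.3 × 1.72 = 76.2 N·m clockwise.
Weight: 53 × 10 = 530 N down at 1.7 m → arm 3.29 m, τ = 530 × 3.29 = 1744 N·m clockwise.
Net moment of known loads = 1914 N·m clockwise.
An unknown mass m at 6.905 m has arm 1.915 m; its moment is m·g·1.915 counterclockwise.
Balancing moments: m × 10 × 1.915 = 1914, giving m = 1914 / (10 × 1.915) = 99.9 kg.

m ≈ 99.9 kg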